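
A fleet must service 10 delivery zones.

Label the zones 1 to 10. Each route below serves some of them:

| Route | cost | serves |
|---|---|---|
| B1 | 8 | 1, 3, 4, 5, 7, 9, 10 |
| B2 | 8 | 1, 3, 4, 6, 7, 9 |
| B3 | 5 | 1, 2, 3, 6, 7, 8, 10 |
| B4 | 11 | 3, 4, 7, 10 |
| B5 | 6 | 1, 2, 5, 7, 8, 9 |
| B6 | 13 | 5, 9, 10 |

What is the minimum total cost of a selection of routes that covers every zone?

13

B1, B3 together cover every zone (B1 ∪ B3 = {1, 2, 3, 4, 5, 6, 7, 8, 9, 10}); total cost 8 + 5 = 13.
No covering selection has total cost below 13.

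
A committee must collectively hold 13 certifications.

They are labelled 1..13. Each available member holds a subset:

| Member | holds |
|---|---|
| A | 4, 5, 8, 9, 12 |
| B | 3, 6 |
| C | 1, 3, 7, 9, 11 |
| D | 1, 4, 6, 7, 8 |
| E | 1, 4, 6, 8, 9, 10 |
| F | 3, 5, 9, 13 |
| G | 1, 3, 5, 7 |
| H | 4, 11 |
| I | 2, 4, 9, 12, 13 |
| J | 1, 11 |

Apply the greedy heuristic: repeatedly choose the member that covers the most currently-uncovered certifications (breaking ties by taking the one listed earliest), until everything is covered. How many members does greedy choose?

4

Greedy: pick E (covers 6 new) → pick C (covers 3 new) → pick I (covers 3 new) → pick A (covers 1 new). Total picks: 4.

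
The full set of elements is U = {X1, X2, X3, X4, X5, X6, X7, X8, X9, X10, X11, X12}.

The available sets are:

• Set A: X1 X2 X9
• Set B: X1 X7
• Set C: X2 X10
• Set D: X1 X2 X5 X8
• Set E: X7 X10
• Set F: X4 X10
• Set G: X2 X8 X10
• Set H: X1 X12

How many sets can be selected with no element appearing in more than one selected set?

G, H are pairwise disjoint (G={X2,X8,X10}; H={X1,X12}).
Every remaining set overlaps one of these, and no 3 of the listed sets are pairwise disjoint, so 2 is the maximum.

2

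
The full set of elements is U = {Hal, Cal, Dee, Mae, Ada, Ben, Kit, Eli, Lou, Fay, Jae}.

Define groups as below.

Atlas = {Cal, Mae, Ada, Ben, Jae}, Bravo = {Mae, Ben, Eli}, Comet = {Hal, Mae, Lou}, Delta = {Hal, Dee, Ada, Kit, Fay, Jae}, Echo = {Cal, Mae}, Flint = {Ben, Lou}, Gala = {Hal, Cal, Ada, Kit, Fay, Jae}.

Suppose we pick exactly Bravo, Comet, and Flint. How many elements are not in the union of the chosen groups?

6

Union of Bravo, Comet, Flint = {Hal, Mae, Ben, Eli, Lou}.
Not covered: Cal, Dee, Ada, Kit, Fay, Jae — 6 elements.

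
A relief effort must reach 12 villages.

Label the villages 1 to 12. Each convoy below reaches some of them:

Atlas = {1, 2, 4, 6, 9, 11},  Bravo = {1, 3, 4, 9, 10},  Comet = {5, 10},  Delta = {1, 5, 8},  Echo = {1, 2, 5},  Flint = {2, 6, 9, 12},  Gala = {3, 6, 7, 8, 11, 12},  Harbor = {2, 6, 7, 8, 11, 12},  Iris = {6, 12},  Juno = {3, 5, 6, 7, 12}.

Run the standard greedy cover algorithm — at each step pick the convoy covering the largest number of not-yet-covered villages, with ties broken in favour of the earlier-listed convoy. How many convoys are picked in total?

Greedy: pick Atlas (covers 6 new) → pick Gala (covers 4 new) → pick Comet (covers 2 new). Total picks: 3.

3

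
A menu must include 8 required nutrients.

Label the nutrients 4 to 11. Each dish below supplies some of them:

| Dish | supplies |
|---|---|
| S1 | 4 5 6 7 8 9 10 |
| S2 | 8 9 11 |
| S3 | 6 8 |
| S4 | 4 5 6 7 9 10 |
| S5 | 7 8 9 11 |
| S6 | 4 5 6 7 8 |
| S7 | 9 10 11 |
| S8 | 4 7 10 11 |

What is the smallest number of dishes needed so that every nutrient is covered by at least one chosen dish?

2

S2 and S4 together: S2 ∪ S4 = {4, 5, 6, 7, 8, 9, 10, 11} — every nutrient is covered.
No single dish has all 8 nutrients (the largest, S1, has 7), so 2 is optimal.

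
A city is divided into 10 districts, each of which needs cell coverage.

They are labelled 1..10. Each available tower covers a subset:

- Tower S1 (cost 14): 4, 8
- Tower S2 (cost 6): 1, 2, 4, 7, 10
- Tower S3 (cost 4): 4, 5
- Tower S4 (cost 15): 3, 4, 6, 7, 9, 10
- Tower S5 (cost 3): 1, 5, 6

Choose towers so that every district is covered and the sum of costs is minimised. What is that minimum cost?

S1, S2, S4, S5 together cover every district (S1 ∪ S2 ∪ S4 ∪ S5 = {1, 2, 3, 4, 5, 6, 7, 8, 9, 10}); total cost 14 + 6 + 15 + 3 = 38.
No covering selection has total cost below 38.

38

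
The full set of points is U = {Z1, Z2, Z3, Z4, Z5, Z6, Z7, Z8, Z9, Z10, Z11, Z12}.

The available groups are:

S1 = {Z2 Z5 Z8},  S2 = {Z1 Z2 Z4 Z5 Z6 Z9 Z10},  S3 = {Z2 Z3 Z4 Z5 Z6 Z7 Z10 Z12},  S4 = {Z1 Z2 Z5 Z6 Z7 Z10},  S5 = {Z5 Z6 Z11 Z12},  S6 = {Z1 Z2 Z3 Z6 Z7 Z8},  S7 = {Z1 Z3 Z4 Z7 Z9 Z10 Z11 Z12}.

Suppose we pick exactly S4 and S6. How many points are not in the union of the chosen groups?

4

Union of S4, S6 = {Z1, Z2, Z3, Z5, Z6, Z7, Z8, Z10}.
Not covered: Z4, Z9, Z11, Z12 — 4 points.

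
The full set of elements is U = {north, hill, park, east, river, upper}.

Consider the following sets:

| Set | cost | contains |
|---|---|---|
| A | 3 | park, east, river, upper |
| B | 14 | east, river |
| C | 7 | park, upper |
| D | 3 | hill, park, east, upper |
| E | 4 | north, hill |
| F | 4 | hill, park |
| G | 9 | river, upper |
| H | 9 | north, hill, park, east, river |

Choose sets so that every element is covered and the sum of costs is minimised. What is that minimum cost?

7

A, E together cover every element (A ∪ E = {north, hill, park, east, river, upper}); total cost 3 + 4 = 7.
No covering selection has total cost below 7.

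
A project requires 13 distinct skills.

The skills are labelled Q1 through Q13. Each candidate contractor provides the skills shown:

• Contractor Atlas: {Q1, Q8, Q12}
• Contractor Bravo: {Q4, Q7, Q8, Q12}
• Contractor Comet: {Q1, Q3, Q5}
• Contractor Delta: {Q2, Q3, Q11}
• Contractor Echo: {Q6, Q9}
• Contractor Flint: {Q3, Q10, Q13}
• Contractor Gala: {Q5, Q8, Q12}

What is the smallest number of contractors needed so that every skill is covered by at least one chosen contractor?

Take {Bravo, Comet, Delta, Echo, Flint}. Their union is {Q1, Q2, Q3, Q4, Q5, Q6, Q7, Q8, Q9, Q10, Q11, Q12, Q13}, which is all 13 skills.
No 4 of the 7 contractors cover everything (all 35 combinations miss at least one skill), so 5 is optimal.

5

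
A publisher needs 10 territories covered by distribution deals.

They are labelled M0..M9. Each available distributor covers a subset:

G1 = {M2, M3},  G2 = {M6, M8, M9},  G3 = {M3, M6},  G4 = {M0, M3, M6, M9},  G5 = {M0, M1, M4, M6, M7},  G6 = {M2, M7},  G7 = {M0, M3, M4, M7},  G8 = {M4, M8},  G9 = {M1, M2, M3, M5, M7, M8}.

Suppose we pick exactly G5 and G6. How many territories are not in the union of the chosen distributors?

4

Union of G5, G6 = {M0, M1, M2, M4, M6, M7}.
Not covered: M3, M5, M8, M9 — 4 territories.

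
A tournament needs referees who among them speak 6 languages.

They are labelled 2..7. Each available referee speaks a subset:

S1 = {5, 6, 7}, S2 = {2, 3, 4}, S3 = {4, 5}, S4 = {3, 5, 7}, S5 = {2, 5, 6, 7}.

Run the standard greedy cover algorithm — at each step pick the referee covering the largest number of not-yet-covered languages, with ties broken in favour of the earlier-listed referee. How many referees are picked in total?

2

Greedy: pick S5 (covers 4 new) → pick S2 (covers 2 new). Total picks: 2.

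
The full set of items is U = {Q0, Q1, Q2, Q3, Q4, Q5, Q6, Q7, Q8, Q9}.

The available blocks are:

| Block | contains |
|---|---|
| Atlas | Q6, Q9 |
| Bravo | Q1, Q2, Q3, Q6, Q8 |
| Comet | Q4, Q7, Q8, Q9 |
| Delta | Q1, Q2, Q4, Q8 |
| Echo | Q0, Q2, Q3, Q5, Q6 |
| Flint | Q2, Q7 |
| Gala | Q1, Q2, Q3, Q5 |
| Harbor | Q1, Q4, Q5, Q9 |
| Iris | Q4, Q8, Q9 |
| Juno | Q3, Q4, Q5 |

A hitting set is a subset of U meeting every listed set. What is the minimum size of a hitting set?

3

H = {Q2, Q3, Q9} meets every block (each contains at least one member of H), and |H| = 3.
The blocks Atlas, Flint, Juno are pairwise disjoint, so any hitting set needs a separate item for each — at least 3. Hence 3 is optimal.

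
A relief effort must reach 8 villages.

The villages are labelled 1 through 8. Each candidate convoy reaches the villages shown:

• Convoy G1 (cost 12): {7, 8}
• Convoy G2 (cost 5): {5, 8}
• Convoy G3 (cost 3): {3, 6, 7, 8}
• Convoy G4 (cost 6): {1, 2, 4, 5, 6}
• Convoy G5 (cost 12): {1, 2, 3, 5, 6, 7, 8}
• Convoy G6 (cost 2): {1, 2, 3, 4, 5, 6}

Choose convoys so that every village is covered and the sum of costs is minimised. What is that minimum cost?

5

G3, G6 together cover every village (G3 ∪ G6 = {1, 2, 3, 4, 5, 6, 7, 8}); total cost 3 + 2 = 5.
No covering selection has total cost below 5.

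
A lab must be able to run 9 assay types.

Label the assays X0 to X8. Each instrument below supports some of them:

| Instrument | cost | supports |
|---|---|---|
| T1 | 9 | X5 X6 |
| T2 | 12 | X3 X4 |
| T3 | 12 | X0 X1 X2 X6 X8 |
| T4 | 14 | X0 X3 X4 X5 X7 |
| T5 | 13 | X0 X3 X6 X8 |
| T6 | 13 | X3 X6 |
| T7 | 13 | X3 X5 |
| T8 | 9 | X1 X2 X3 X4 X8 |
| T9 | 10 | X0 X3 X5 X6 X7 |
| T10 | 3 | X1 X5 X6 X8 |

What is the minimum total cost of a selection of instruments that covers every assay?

T8, T9 together cover every assay (T8 ∪ T9 = {X0, X1, X2, X3, X4, X5, X6, X7, X8}); total cost 9 + 10 = 19.
The greedy pick T10, T8, T9 costs 22; no covering selection beats 19.

19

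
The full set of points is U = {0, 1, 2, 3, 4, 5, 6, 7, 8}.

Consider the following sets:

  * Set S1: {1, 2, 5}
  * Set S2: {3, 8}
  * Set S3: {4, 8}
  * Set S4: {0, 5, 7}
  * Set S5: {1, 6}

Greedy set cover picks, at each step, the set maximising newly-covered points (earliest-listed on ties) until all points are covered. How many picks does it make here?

5

Greedy: pick S1 (covers 3 new) → pick S2 (covers 2 new) → pick S4 (covers 2 new) → pick S3 (covers 1 new) → pick S5 (covers 1 new). Total picks: 5.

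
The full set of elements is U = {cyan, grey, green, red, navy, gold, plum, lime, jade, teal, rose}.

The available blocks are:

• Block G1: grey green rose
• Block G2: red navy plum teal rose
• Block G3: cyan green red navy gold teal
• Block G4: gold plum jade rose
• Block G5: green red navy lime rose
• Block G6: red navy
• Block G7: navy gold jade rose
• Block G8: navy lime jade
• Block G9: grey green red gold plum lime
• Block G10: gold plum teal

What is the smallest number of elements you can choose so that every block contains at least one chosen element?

3

H = {navy, plum, rose} meets every block (each contains at least one member of H), and |H| = 3.
The blocks G1, G6, G10 are pairwise disjoint, so any hitting set needs a separate element for each — at least 3. Hence 3 is optimal.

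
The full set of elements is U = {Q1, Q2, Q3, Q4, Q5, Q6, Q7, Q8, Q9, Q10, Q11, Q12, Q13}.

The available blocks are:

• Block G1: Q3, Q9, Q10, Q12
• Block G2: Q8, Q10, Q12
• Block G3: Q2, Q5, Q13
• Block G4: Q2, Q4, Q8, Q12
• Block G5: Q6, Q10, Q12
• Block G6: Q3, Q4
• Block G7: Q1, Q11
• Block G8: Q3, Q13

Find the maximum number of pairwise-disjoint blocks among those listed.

G3, G5, G6, G7 are pairwise disjoint (G3={Q2,Q5,Q13}; G5={Q6,Q10,Q12}; G6={Q3,Q4}; G7={Q1,Q11}).
Every remaining block overlaps one of these, and no 5 of the listed blocks are pairwise disjoint, so 4 is the maximum.

4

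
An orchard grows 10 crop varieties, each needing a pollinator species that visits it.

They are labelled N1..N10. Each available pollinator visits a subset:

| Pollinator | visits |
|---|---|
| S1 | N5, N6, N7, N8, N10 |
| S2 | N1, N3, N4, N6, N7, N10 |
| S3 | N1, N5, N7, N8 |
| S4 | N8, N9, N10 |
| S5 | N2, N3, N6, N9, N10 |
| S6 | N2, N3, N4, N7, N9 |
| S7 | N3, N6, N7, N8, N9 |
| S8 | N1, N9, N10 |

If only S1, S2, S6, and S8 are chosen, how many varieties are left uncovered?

0

Union of S1, S2, S6, S8 = {N1, N2, N3, N4, N5, N6, N7, N8, N9, N10} — that's every variety, so 0 are uncovered.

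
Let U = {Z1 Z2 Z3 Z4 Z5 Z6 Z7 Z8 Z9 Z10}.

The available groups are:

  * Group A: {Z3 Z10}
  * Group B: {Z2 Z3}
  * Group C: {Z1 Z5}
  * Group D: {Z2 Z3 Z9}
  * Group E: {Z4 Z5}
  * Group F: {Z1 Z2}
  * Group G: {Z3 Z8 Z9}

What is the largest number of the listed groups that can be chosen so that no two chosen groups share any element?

E, F, G are pairwise disjoint (E={Z4,Z5}; F={Z1,Z2}; G={Z3,Z8,Z9}).
Every remaining group overlaps one of these, and no 4 of the listed groups are pairwise disjoint, so 3 is the maximum.

3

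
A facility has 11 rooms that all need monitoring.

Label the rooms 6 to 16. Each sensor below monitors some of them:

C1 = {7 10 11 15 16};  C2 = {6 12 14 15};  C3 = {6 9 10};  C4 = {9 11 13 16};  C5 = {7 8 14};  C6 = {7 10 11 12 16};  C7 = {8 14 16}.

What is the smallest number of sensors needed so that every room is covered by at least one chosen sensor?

Take {C1, C2, C4, C5}. Their union is {6, 7, 8, 9, 10, 11, 12, 13, 14, 15, 16}, which is all 11 rooms.
No 3 of the 7 sensors cover everything (all 35 combinations miss at least one room), so 4 is optimal.

4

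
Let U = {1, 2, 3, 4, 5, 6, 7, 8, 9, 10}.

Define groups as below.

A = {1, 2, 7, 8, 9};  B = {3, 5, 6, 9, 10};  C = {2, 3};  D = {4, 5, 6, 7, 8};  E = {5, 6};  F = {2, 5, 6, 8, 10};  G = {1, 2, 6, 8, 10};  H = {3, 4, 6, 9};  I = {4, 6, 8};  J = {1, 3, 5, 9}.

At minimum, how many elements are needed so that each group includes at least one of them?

3

T = {2, 6, 9} meets every group (each contains at least one member of T), and |T| = 3.
No choice of 2 elements meets every group, so 3 is the minimum.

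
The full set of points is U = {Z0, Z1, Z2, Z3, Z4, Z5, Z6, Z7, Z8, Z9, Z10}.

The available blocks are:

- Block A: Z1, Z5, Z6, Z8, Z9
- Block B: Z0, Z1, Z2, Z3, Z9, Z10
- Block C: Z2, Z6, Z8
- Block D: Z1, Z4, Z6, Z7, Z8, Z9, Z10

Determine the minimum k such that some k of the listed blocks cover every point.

A, B, and D cover everything between them: the union {Z0, Z1, Z2, Z3, Z4, Z5, Z6, Z7, Z8, Z9, Z10} is all of U.
Only B contains Z0, so B is forced; the remaining 5 points need at least 2 more blocks (each remaining block adds at most 4) — so at least 3 blocks are needed, and 3 is optimal.

3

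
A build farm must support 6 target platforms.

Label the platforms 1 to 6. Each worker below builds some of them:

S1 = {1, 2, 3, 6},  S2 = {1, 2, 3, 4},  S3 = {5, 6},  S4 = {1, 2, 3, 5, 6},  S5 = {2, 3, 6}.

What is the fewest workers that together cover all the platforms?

Take {S2, S3}. Their union is {1, 2, 3, 4, 5, 6}, which is all 6 platforms.
No single worker has all 6 platforms (the largest, S4, has 5), so 2 is optimal.

2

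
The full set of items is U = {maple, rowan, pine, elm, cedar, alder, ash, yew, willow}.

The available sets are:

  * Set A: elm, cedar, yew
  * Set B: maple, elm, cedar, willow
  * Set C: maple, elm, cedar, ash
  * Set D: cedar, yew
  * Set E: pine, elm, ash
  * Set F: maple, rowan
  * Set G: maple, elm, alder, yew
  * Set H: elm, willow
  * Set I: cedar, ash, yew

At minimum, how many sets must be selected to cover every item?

B, E, F, and G cover everything between them: the union {maple, rowan, pine, elm, cedar, alder, ash, yew, willow} is all of U.
Only F contains rowan, so F is forced; the remaining 7 items need at least 3 more sets (each remaining set adds at most 3) — so at least 4 sets are needed, and 4 is optimal.

4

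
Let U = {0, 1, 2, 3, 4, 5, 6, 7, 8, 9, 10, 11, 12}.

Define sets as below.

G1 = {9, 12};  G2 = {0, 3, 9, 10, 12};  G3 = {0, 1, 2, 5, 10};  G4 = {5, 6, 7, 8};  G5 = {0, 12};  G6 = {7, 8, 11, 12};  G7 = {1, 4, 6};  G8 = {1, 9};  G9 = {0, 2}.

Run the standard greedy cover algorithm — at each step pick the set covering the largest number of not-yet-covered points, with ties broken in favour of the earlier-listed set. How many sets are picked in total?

5

Greedy: pick G2 (covers 5 new) → pick G4 (covers 4 new) → pick G3 (covers 2 new) → pick G6 (covers 1 new) → pick G7 (covers 1 new). Total picks: 5.
(The true minimum cover uses only 4 sets, so greedy is not optimal here.)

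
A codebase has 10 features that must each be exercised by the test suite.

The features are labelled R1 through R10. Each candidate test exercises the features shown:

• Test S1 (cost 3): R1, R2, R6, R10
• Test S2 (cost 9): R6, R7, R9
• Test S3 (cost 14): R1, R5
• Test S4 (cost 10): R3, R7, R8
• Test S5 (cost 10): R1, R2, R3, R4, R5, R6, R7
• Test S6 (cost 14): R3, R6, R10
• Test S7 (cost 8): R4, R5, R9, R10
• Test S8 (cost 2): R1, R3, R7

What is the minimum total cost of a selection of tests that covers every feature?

21

S1, S4, S7 together cover every feature (S1 ∪ S4 ∪ S7 = {R1, R2, R3, R4, R5, R6, R7, R8, R9, R10}); total cost 3 + 10 + 8 = 21.
The greedy pick S8, S1, S7, S4 costs 23; no covering selection beats 21.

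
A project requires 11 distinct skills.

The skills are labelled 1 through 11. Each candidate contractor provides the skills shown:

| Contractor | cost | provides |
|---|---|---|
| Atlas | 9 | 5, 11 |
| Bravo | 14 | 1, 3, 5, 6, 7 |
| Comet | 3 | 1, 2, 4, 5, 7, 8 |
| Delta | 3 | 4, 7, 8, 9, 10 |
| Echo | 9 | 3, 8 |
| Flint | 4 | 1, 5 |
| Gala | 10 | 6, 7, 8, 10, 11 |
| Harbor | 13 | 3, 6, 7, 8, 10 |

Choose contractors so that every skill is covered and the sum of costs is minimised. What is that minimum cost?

25

Comet, Delta, Echo, Gala together cover every skill (Comet ∪ Delta ∪ Echo ∪ Gala = {1, 2, 3, 4, 5, 6, 7, 8, 9, 10, 11}); total cost 3 + 3 + 9 + 10 = 25.
No covering selection has total cost below 25.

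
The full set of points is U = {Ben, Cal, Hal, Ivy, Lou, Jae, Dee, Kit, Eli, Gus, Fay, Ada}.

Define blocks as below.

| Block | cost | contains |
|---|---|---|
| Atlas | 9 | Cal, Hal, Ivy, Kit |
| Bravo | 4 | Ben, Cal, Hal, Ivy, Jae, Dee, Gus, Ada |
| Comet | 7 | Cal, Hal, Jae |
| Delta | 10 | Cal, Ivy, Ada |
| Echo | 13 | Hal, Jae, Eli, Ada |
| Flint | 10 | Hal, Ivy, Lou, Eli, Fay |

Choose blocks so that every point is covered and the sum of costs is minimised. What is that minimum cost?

23

Atlas, Bravo, Flint together cover every point (Atlas ∪ Bravo ∪ Flint = {Ben, Cal, Hal, Ivy, Lou, Jae, Dee, Kit, Eli, Gus, Fay, Ada}); total cost 9 + 4 + 10 = 23.
No covering selection has total cost below 23.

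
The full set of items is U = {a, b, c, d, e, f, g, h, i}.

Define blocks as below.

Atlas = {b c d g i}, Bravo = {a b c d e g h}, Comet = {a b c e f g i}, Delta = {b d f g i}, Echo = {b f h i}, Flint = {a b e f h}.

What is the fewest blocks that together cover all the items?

Take {Bravo, Delta}. Their union is {a, b, c, d, e, f, g, h, i}, which is all 9 items.
No single block has all 9 items (the largest, Bravo, has 7), so 2 is optimal.

2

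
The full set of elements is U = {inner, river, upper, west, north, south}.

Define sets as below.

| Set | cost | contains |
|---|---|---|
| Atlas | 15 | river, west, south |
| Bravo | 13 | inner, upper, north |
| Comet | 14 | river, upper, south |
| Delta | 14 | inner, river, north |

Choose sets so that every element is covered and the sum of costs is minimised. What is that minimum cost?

28

Atlas, Bravo together cover every element (Atlas ∪ Bravo = {inner, river, upper, west, north, south}); total cost 15 + 13 = 28.
No covering selection has total cost below 28.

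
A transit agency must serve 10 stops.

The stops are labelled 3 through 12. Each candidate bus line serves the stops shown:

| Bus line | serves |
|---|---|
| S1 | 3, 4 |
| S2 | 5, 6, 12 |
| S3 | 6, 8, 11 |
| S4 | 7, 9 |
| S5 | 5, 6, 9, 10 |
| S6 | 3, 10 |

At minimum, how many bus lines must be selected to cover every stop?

5

Take {S1, S2, S3, S4, S6}. Their union is {3, 4, 5, 6, 7, 8, 9, 10, 11, 12}, which is all 10 stops.
Only S2 contains 12, so S2 is forced; the remaining 7 stops need at least 4 more bus lines (each remaining bus line adds at most 2) — so at least 5 bus lines are needed, and 5 is optimal.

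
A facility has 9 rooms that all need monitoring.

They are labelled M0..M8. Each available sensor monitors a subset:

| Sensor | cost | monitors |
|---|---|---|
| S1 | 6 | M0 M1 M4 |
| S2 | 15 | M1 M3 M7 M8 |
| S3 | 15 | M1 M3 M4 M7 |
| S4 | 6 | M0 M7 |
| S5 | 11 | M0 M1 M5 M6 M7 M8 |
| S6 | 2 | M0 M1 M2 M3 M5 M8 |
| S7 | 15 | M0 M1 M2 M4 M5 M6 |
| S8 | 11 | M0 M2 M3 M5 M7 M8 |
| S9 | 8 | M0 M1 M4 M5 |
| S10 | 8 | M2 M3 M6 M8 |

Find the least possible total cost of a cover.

S1, S5, S6 together cover every room (S1 ∪ S5 ∪ S6 = {M0, M1, M2, M3, M4, M5, M6, M7, M8}); total cost 6 + 11 + 2 = 19.
No covering selection has total cost below 19.

19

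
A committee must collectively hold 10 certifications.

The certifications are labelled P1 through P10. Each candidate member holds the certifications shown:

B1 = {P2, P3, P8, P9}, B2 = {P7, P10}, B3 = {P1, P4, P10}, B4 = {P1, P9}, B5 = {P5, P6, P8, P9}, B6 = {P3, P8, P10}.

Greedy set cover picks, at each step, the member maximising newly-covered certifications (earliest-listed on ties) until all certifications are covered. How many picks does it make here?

Greedy: pick B1 (covers 4 new) → pick B3 (covers 3 new) → pick B5 (covers 2 new) → pick B2 (covers 1 new). Total picks: 4.

4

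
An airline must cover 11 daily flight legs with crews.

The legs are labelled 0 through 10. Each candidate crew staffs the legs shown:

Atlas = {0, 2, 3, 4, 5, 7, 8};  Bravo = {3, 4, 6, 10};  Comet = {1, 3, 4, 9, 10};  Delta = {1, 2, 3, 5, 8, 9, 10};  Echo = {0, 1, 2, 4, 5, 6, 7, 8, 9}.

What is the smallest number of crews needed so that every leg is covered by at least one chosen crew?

2

Delta and Echo together: Delta ∪ Echo = {0, 1, 2, 3, 4, 5, 6, 7, 8, 9, 10} — every leg is covered.
No single crew has all 11 legs (the largest, Echo, has 9), so 2 is optimal.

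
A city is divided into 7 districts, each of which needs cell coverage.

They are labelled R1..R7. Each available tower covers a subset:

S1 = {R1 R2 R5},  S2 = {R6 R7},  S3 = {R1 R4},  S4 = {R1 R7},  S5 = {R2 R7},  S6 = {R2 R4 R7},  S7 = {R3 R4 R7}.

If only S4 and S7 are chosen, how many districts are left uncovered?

Union of S4, S7 = {R1, R3, R4, R7}.
Not covered: R2, R5, R6 — 3 districts.

3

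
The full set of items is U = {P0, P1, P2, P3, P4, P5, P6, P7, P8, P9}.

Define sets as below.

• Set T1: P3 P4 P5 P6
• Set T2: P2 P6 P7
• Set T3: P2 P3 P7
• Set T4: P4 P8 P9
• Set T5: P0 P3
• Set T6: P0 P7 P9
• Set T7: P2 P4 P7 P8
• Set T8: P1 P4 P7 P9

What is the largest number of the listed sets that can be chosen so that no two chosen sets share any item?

T2, T4, T5 are pairwise disjoint (T2={P2,P6,P7}; T4={P4,P8,P9}; T5={P0,P3}).
Every remaining set overlaps one of these, and no 4 of the listed sets are pairwise disjoint, so 3 is the maximum.

3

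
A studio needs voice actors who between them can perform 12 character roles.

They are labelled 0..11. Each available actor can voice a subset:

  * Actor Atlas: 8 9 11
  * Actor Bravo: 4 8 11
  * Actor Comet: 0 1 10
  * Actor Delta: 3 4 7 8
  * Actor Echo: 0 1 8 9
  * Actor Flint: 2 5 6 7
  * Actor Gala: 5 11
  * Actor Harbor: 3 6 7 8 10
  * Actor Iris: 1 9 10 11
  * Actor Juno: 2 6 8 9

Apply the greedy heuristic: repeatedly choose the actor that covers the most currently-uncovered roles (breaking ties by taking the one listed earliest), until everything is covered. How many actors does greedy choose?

Greedy: pick Harbor (covers 5 new) → pick Echo (covers 3 new) → pick Bravo (covers 2 new) → pick Flint (covers 2 new). Total picks: 4.

4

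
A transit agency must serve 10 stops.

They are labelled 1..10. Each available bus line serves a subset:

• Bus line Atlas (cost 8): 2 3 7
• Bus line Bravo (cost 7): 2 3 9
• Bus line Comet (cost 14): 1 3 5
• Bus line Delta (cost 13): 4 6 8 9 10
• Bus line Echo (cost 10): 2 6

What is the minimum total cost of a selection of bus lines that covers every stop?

Atlas, Comet, Delta together cover every stop (Atlas ∪ Comet ∪ Delta = {1, 2, 3, 4, 5, 6, 7, 8, 9, 10}); total cost 8 + 14 + 13 = 35.
The greedy pick Bravo, Delta, Comet, Atlas costs 42; no covering selection beats 35.

35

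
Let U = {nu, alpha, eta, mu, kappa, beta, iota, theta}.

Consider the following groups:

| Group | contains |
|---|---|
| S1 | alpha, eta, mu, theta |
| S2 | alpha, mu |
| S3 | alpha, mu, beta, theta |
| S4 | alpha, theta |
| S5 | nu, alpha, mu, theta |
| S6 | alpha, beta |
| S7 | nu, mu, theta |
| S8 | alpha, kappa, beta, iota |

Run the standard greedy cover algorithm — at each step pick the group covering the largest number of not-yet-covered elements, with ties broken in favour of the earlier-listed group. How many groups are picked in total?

Greedy: pick S1 (covers 4 new) → pick S8 (covers 3 new) → pick S5 (covers 1 new). Total picks: 3.

3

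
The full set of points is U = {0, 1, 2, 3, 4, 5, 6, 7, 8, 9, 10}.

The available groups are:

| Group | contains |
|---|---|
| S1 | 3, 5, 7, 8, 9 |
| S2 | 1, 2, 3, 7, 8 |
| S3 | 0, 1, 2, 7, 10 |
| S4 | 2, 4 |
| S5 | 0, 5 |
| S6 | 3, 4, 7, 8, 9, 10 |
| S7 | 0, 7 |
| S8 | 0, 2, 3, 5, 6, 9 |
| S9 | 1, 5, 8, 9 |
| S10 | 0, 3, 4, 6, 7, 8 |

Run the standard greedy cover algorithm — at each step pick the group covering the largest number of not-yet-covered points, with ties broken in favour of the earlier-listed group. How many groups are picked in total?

3

Greedy: pick S6 (covers 6 new) → pick S8 (covers 4 new) → pick S2 (covers 1 new). Total picks: 3.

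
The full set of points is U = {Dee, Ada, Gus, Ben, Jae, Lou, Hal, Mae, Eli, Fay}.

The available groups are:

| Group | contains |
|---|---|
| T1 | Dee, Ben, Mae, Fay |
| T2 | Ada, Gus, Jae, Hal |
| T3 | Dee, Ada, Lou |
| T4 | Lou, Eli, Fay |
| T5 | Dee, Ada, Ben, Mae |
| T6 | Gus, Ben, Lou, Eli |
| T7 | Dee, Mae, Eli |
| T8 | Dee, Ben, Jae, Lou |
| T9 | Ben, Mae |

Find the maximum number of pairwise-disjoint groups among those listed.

T2, T4, T9 are pairwise disjoint (T2={Ada,Gus,Jae,Hal}; T4={Lou,Eli,Fay}; T9={Ben,Mae}).
Every remaining group overlaps one of these, and no 4 of the listed groups are pairwise disjoint, so 3 is the maximum.

3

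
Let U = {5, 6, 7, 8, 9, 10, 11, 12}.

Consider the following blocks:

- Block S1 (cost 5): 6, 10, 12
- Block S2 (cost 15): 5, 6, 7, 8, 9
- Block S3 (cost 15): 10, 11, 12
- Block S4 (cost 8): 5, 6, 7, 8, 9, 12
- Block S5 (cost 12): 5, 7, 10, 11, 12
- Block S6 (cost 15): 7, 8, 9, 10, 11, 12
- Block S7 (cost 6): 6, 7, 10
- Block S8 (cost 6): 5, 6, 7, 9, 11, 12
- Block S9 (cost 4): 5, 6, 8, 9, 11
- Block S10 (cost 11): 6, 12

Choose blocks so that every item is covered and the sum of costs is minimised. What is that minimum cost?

S1, S8, S9 together cover every item (S1 ∪ S8 ∪ S9 = {5, 6, 7, 8, 9, 10, 11, 12}); total cost 5 + 6 + 4 = 15.
No covering selection has total cost below 15.

15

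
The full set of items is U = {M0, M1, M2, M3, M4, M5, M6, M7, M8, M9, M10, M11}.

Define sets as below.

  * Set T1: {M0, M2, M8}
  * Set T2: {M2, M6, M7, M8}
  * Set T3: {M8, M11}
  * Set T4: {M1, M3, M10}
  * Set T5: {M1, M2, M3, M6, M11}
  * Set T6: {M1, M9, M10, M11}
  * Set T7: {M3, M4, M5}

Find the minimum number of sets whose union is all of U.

Take {T1, T2, T6, T7}. Their union is {M0, M1, M2, M3, M4, M5, M6, M7, M8, M9, M10, M11}, which is all 12 items.
Only T1 contains M0, so T1 is forced; the remaining 9 items need at least 3 more sets (each remaining set adds at most 4) — so at least 4 sets are needed, and 4 is optimal.

4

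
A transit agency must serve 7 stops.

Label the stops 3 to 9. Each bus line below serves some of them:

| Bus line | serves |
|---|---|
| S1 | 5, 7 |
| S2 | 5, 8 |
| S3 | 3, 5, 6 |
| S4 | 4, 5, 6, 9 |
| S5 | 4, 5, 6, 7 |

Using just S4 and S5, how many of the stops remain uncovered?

Union of S4, S5 = {4, 5, 6, 7, 9}.
Not covered: 3, 8 — 2 stops.

2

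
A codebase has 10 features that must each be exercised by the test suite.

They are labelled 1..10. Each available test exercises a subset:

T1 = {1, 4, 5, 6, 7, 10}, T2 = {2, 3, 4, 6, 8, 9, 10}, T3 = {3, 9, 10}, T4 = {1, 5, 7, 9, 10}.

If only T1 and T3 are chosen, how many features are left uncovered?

2

Union of T1, T3 = {1, 3, 4, 5, 6, 7, 9, 10}.
Not covered: 2, 8 — 2 features.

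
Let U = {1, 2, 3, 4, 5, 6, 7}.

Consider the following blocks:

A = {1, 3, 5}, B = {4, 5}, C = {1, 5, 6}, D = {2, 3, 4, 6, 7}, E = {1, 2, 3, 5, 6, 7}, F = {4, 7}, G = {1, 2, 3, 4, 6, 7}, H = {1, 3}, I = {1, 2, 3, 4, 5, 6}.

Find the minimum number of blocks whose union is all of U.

E and G cover everything between them: the union {1, 2, 3, 4, 5, 6, 7} is all of U.
No single block has all 7 elements (the largest, E, has 6), so 2 is optimal.

2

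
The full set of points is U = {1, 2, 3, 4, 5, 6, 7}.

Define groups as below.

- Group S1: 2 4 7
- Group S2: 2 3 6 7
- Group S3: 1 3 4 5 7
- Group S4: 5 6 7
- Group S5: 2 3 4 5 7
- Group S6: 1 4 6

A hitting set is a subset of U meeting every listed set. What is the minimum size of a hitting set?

Take H = {1, 7}. Each listed group contains at least one of these, so H is a hitting set of size 2.
No single point lies in every group, so at least 2 are needed and 2 is optimal.

2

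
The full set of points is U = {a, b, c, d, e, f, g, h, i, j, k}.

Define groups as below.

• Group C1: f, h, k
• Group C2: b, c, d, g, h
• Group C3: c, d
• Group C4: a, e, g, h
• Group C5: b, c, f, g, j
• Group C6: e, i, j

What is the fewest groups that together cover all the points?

4

Take {C1, C2, C4, C6}. Their union is {a, b, c, d, e, f, g, h, i, j, k}, which is all 11 points.
No 3 of the 6 groups cover everything (all 20 combinations miss at least one point), so 4 is optimal.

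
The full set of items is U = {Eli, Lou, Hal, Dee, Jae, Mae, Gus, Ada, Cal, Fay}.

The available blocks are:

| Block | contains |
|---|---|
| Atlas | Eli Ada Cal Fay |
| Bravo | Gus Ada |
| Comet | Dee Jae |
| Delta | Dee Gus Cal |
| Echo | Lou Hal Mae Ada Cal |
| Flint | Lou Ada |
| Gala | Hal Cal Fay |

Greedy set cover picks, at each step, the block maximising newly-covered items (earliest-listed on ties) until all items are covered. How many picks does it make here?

4

Greedy: pick Echo (covers 5 new) → pick Atlas (covers 2 new) → pick Comet (covers 2 new) → pick Bravo (covers 1 new). Total picks: 4.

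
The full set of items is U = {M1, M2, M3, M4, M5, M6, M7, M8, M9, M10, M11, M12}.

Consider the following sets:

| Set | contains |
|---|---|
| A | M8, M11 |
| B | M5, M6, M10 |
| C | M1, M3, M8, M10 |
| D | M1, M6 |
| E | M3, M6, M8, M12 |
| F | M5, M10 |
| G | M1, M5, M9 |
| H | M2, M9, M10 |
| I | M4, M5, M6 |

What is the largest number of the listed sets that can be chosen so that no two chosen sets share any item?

3

A, D, H are pairwise disjoint (A={M8,M11}; D={M1,M6}; H={M2,M9,M10}).
Every remaining set overlaps one of these, and no 4 of the listed sets are pairwise disjoint, so 3 is the maximum.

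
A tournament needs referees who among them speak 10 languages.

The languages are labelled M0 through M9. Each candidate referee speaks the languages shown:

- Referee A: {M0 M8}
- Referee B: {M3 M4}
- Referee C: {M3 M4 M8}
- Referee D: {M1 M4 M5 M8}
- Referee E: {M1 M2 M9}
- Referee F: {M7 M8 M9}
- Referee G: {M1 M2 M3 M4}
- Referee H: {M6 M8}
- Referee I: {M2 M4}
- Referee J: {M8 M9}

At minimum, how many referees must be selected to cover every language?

5

A and D and F and G and H together: A ∪ D ∪ F ∪ G ∪ H = {M0, M1, M2, M3, M4, M5, M6, M7, M8, M9} — every language is covered.
No 4 of the 10 referees cover everything (all 210 combinations miss at least one language), so 5 is optimal.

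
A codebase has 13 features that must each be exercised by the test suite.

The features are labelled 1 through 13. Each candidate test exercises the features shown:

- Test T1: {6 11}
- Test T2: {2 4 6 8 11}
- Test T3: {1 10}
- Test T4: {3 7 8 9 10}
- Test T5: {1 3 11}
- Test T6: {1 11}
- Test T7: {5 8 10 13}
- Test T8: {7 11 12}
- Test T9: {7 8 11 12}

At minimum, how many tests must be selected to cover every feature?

T2 and T4 and T5 and T7 and T9 together: T2 ∪ T4 ∪ T5 ∪ T7 ∪ T9 = {1, 2, 3, 4, 5, 6, 7, 8, 9, 10, 11, 12, 13} — every feature is covered.
No 4 of the 9 tests cover everything (all 126 combinations miss at least one feature), so 5 is optimal.

5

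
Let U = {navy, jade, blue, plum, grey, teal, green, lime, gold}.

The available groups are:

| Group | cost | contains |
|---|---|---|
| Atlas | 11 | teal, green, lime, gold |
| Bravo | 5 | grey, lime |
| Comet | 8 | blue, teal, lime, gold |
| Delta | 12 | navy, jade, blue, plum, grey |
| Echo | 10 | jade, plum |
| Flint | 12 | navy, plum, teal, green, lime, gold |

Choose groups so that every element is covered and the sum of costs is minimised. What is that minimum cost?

Atlas, Delta together cover every element (Atlas ∪ Delta = {navy, jade, blue, plum, grey, teal, green, lime, gold}); total cost 11 + 12 = 23.
The greedy pick Comet, Delta, Atlas costs 31; no covering selection beats 23.

23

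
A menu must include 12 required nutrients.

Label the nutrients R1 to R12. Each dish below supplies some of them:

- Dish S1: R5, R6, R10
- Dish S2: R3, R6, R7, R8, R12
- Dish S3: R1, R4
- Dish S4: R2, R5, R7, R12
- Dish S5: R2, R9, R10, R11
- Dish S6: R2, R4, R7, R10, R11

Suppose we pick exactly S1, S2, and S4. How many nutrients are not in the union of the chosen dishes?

Union of S1, S2, S4 = {R2, R3, R5, R6, R7, R8, R10, R12}.
Not covered: R1, R4, R9, R11 — 4 nutrients.

4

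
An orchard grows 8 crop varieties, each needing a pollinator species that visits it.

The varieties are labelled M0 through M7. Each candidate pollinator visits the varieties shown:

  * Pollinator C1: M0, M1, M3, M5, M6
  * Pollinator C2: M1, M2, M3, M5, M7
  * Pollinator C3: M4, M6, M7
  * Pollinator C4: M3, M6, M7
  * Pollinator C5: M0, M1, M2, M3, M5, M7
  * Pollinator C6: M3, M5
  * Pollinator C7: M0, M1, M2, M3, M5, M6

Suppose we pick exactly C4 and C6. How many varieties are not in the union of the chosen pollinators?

Union of C4, C6 = {M3, M5, M6, M7}.
Not covered: M0, M1, M2, M4 — 4 varieties.

4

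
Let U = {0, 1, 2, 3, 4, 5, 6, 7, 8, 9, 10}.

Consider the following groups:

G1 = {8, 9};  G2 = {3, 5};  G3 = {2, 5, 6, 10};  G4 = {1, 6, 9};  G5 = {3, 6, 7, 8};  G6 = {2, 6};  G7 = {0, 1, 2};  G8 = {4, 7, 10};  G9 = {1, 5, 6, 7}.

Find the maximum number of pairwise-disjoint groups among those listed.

4

G1, G2, G6, G8 are pairwise disjoint (G1={8,9}; G2={3,5}; G6={2,6}; G8={4,7,10}).
Every remaining group overlaps one of these, and no 5 of the listed groups are pairwise disjoint, so 4 is the maximum.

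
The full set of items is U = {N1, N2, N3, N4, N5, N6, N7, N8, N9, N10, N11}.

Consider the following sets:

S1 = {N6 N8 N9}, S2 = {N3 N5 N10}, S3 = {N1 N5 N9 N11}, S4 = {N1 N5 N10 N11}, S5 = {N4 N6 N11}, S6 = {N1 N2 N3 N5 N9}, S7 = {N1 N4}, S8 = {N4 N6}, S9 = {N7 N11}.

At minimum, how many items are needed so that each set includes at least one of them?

4

H = {N1, N5, N6, N7} meets every set (each contains at least one member of H), and |H| = 4.
The sets S1, S2, S7, S9 are pairwise disjoint, so any hitting set needs a separate item for each — at least 4. Hence 4 is optimal.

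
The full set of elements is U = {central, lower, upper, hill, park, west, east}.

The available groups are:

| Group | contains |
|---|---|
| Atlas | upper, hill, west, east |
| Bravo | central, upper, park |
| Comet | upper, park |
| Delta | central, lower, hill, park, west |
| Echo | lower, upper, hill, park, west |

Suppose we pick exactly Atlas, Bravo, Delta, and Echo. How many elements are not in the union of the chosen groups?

0

Union of Atlas, Bravo, Delta, Echo = {central, lower, upper, hill, park, west, east} — that's every element, so 0 are uncovered.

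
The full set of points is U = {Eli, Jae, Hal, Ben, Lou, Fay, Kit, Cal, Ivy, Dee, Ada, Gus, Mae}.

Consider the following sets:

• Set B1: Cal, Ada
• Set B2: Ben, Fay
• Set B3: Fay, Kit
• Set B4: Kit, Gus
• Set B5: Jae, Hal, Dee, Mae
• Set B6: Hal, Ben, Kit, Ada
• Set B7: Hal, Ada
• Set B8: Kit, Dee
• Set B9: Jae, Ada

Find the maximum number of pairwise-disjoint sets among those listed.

B1, B2, B4, B5 are pairwise disjoint (B1={Cal,Ada}; B2={Ben,Fay}; B4={Kit,Gus}; B5={Jae,Hal,Dee,Mae}).
Every remaining set overlaps one of these, and no 5 of the listed sets are pairwise disjoint, so 4 is the maximum.

4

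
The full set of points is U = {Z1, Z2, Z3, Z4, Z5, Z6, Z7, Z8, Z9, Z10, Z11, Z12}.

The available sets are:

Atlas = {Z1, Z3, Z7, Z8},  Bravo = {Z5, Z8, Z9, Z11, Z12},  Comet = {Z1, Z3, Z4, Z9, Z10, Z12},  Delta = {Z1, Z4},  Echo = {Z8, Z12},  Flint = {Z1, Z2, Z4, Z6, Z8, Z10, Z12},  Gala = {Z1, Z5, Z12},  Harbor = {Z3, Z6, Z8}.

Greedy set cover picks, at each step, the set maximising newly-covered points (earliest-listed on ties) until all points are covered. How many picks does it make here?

Greedy: pick Flint (covers 7 new) → pick Bravo (covers 3 new) → pick Atlas (covers 2 new). Total picks: 3.

3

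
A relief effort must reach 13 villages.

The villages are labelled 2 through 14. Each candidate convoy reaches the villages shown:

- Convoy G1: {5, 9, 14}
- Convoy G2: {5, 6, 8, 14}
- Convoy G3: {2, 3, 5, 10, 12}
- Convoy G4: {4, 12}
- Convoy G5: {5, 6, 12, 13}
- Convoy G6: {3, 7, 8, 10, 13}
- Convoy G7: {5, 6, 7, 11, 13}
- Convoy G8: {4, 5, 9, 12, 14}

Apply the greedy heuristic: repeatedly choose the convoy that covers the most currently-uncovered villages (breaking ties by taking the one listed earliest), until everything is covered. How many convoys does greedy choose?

Greedy: pick G3 (covers 5 new) → pick G7 (covers 4 new) → pick G8 (covers 3 new) → pick G2 (covers 1 new). Total picks: 4.

4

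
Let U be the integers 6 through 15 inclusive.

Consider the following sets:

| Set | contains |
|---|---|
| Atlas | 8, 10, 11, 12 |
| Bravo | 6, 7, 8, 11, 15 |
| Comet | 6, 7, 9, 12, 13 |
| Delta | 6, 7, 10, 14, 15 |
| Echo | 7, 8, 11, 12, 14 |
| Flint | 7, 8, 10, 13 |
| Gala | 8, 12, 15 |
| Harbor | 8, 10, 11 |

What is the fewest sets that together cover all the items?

Bravo, Comet, and Delta cover everything between them: the union {6, 7, 8, 9, 10, 11, 12, 13, 14, 15} is all of U.
Only Comet contains 9, so Comet is forced; the remaining 5 items need at least 2 more sets (each remaining set adds at most 3) — so at least 3 sets are needed, and 3 is optimal.

3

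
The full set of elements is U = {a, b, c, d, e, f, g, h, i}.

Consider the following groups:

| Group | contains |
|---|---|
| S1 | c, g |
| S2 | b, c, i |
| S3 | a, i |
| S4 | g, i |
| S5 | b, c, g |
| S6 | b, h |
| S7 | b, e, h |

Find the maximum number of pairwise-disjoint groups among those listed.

S1, S3, S7 are pairwise disjoint (S1={c,g}; S3={a,i}; S7={b,e,h}).
Every remaining group overlaps one of these, and no 4 of the listed groups are pairwise disjoint, so 3 is the maximum.

3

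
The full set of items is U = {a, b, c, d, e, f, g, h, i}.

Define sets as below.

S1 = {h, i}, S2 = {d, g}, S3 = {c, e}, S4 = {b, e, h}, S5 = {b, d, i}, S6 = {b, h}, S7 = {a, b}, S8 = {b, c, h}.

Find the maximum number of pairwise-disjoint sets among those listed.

4

S1, S2, S3, S7 are pairwise disjoint (S1={h,i}; S2={d,g}; S3={c,e}; S7={a,b}).
Every remaining set overlaps one of these, and no 5 of the listed sets are pairwise disjoint, so 4 is the maximum.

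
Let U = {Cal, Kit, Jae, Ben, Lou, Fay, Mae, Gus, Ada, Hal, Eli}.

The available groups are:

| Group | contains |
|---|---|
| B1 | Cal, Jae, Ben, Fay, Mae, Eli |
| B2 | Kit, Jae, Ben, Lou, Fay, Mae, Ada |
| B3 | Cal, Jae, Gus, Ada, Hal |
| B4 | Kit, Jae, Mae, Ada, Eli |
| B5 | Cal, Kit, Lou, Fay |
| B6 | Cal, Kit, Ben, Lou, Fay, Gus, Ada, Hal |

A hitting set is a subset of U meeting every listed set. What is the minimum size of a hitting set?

2

The 2 points {Fay, Ada} hit every group.
No single point lies in every group, so at least 2 are needed and 2 is optimal.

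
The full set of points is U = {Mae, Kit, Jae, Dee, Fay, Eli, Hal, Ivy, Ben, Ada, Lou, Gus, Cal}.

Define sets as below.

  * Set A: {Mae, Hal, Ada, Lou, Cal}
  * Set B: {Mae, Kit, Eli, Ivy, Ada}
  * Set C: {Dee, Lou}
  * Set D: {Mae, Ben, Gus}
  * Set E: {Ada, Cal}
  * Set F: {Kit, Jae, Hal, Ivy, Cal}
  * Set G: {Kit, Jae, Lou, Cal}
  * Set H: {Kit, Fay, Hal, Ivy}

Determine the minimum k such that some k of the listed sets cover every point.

5

B and C and D and F and H together: B ∪ C ∪ D ∪ F ∪ H = {Mae, Kit, Jae, Dee, Fay, Eli, Hal, Ivy, Ben, Ada, Lou, Gus, Cal} — every point is covered.
No 4 of the 8 sets cover everything (all 70 combinations miss at least one point), so 5 is optimal.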